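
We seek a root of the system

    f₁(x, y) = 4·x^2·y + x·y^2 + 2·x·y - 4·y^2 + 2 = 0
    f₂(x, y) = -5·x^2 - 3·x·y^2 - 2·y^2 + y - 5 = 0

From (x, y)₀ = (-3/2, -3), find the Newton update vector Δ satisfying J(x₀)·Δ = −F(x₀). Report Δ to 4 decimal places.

At (-3/2, -3): F = (-65.5000, 3.2500).
Jacobian J = [[8·x·y + y^2 + 2·y, 4·x^2 + 2·x·y + 2·x - 8·y], [-10·x - 3·y^2, -6·x·y - 4·y + 1]].
At the point, J = [[39.0000, 39.0000], [-12.0000, -14.0000]] (det J = -78.0000).
Solving J·Δ = −F gives Δ = (10.1314, -8.4519).

(10.1314, -8.4519)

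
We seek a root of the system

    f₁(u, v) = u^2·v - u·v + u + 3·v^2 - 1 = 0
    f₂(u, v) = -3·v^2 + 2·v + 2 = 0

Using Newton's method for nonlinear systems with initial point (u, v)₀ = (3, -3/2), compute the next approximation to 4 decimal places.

(2.6364, -0.7955)

At (3, -3/2): F = (-0.2500, -7.7500).
Jacobian J = [[2·u·v - v + 1, u^2 - u + 6·v], [0, -6·v + 2]].
At the point, J = [[-6.5000, -3.0000], [0.0000, 11.0000]] (det J = -71.5000).
Solving J·Δ = −F gives Δ = (-0.3636, 0.7045).
Then the next iterate is (u, v)₁ = (2.6364, -0.7955).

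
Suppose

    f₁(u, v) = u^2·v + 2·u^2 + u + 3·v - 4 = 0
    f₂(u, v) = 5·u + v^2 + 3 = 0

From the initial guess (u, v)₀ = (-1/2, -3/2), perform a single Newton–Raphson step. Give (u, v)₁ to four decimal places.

(0.4965, 1.0775)

At (-1/2, -3/2): F = (-8.8750, 2.7500).
Jacobian J = [[2·u·v + 4·u + 1, u^2 + 3], [5, 2·v]].
At the point, J = [[0.5000, 3.2500], [5.0000, -3.0000]] (det J = -17.7500).
Solving J·Δ = −F gives Δ = (0.9965, 2.5775).
Then the next iterate is (u, v)₁ = (0.4965, 1.0775).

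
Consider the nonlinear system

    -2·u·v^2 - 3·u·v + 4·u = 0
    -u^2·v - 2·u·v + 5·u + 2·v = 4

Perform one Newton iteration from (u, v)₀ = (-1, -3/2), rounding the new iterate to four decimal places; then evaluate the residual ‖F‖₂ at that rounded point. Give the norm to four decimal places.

At (-1, -3/2): F = (-4.0000, -13.5000).
Jacobian J = [[-2·v^2 - 3·v + 4, -4·u·v - 3·u], [-2·u·v - 2·v + 5, -u^2 - 2·u + 2]].
At the point, J = [[4.0000, -3.0000], [5.0000, 3.0000]] (det J = 27.0000).
Solving J·Δ = −F gives Δ = (1.9444, 1.2593).
Then the next iterate is (u, v)₁ = (0.9444, -0.2407).
Re-evaluating at (0.9444, -0.2407): F = (4.350121, 0.909912), so ‖F‖₂ = 4.4443.

4.4443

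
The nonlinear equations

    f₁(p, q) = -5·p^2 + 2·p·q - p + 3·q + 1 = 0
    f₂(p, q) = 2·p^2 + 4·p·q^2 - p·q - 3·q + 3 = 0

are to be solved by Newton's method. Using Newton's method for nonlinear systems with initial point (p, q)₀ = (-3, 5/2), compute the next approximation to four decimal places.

At (-3, 5/2): F = (-48.5000, -54.0000).
Jacobian J = [[-10·p + 2·q - 1, 2·p + 3], [4·p + 4·q^2 - q, 8·p·q - p - 3]].
At the point, J = [[34.0000, -3.0000], [10.5000, -60.0000]] (det J = -2008.5000).
Solving J·Δ = −F gives Δ = (1.3682, -0.6606).
Then the next iterate is (p, q)₁ = (-1.6318, 1.8394).

(-1.6318, 1.8394)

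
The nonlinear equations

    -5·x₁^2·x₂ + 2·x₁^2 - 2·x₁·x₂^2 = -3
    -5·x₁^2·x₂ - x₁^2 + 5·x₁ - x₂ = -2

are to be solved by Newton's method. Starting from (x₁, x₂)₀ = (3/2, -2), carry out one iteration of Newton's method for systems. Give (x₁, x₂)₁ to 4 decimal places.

(0.8343, -1.1471)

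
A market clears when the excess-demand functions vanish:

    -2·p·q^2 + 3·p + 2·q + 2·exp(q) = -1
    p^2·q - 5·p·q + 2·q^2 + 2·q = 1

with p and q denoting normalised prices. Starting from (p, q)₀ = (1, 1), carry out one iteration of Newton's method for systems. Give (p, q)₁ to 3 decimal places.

(-0.812, -1.219)

At (1, 1): F = (9.43656, -1.000).
Jacobian J = [[-2·q^2 + 3, -4·p·q + 2·exp(q) + 2], [2·p·q - 5·q, p^2 - 5·p + 4·q + 2]].
At the point, J = [[1.000, 3.43656], [-3.000, 2.000]] (det J = 12.30969).
Solving J·Δ = −F gives Δ = (-1.812, -2.219).
Then the next iterate is (p, q)₁ = (-0.812, -1.219).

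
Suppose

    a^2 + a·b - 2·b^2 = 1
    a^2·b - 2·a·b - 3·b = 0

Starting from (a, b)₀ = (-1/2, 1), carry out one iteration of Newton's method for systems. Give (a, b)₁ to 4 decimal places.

At (-1/2, 1): F = (-3.2500, -1.7500).
Jacobian J = [[2·a + b, a - 4·b], [2·a·b - 2·b, a^2 - 2·a - 3]].
At the point, J = [[0.0000, -4.5000], [-3.0000, -1.7500]] (det J = -13.5000).
Solving J·Δ = −F gives Δ = (-0.1620, -0.7222).
Then the next iterate is (a, b)₁ = (-0.6620, 0.2778).

(-0.6620, 0.2778)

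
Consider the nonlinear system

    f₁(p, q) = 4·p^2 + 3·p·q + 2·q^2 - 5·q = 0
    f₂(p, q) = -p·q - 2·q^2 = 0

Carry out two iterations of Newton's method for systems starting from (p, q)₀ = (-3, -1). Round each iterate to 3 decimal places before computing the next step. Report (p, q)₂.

At (-3, -1): F = (52.000, -5.000).
Jacobian J = [[8·p + 3·q, 3·p + 4·q - 5], [-q, -p - 4·q]].
At the point, J = [[-27.000, -18.000], [1.000, 7.000]] (det J = -171.000).
Solving J·Δ = −F gives Δ = (1.602, 0.485).
Then the next iterate is (p, q)₁ = (-1.398, -0.515).
Round to (-1.398, -0.515) and repeat: F = (13.08298, -1.25042), J = [[-12.729, -11.254], [0.515, 3.458]].
Δ = (0.815, 0.240), so (p, q)₂ = (-0.583, -0.275).

(-0.583, -0.275)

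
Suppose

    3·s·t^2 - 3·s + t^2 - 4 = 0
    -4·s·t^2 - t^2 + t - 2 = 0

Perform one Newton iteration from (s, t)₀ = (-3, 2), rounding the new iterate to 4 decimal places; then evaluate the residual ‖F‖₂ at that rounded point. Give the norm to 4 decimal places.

12.6572

At (-3, 2): F = (-27.0000, 44.0000).
Jacobian J = [[3·t^2 - 3, 6·s·t + 2·t], [-4·t^2, -8·s·t - 2·t + 1]].
At the point, J = [[9.0000, -32.0000], [-16.0000, 45.0000]] (det J = -107.0000).
Solving J·Δ = −F gives Δ = (1.8037, -0.3364).
Then the next iterate is (s, t)₁ = (-1.1963, 1.6636).
Re-evaluating at (-1.1963, 1.6636): F = (-7.576049, 10.139387), so ‖F‖₂ = 12.6572.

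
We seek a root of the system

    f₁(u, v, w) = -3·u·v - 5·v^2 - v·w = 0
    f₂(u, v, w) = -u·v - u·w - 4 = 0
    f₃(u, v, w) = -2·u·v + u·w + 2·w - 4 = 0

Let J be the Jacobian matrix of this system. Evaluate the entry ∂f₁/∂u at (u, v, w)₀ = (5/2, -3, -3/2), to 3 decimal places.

9.000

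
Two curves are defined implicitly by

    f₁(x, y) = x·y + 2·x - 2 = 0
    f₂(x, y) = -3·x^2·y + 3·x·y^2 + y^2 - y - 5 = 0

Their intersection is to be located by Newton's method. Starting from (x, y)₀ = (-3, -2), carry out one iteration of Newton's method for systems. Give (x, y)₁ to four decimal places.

(-2.3194, -2.6667)

At (-3, -2): F = (-2.0000, 19.0000).
Jacobian J = [[y + 2, x], [-6·x·y + 3·y^2, -3·x^2 + 6·x·y + 2·y - 1]].
At the point, J = [[0.0000, -3.0000], [-24.0000, 4.0000]] (det J = -72.0000).
Solving J·Δ = −F gives Δ = (0.6806, -0.6667).
Then the next iterate is (x, y)₁ = (-2.3194, -2.6667).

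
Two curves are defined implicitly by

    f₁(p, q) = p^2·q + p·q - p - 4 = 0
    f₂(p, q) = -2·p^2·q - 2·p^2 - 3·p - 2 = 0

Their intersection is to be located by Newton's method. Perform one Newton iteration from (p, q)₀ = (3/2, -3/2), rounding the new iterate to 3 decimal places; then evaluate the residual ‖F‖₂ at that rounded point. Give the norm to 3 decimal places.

2.930

At (3/2, -3/2): F = (-11.125, -4.250).
Jacobian J = [[2·p·q + q - 1, p^2 + p], [-4·p·q - 4·p - 3, -2·p^2]].
At the point, J = [[-7.000, 3.750], [0.000, -4.500]] (det J = 31.500).
Solving J·Δ = −F gives Δ = (-2.095, -0.944).
Then the next iterate is (p, q)₁ = (-0.595, -2.444).
Re-evaluating at (-0.595, -2.444): F = (-2.81606, 0.80742), so ‖F‖₂ = 2.930.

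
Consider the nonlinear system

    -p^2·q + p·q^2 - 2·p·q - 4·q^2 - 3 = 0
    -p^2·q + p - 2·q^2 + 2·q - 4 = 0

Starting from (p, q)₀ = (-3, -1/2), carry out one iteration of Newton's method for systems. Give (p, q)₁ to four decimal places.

At (-3, -1/2): F = (-3.2500, -4.0000).
Jacobian J = [[-2·p·q + q^2 - 2·q, -p^2 + 2·p·q - 2·p - 8·q], [-2·p·q + 1, -p^2 - 4·q + 2]].
At the point, J = [[-1.7500, 4.0000], [-2.0000, -5.0000]] (det J = 16.7500).
Solving J·Δ = −F gives Δ = (-1.9254, -0.0299).
Then the next iterate is (p, q)₁ = (-4.9254, -0.5299).

(-4.9254, -0.5299)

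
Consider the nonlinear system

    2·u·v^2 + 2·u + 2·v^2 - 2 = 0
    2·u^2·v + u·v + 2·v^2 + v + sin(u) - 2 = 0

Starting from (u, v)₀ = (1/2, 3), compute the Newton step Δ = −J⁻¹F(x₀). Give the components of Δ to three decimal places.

(0.398, -1.886)

At (1/2, 3): F = (26.000, 22.47943).
Jacobian J = [[2·v^2 + 2, 4·u·v + 4·v], [4·u·v + v + cos(u), 2·u^2 + u + 4·v + 1]].
At the point, J = [[20.000, 18.000], [9.87758, 14.000]] (det J = 102.20351).
Solving J·Δ = −F gives Δ = (0.398, -1.886).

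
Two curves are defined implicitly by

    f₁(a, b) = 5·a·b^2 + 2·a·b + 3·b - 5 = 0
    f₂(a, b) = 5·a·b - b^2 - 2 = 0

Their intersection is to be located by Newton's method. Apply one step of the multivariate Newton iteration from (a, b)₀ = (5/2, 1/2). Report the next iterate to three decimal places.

At (5/2, 1/2): F = (2.125, 4.000).
Jacobian J = [[5·b^2 + 2·b, 10·a·b + 2·a + 3], [5·b, 5·a - 2·b]].
At the point, J = [[2.250, 20.500], [2.500, 11.500]] (det J = -25.375).
Solving J·Δ = −F gives Δ = (-2.268, 0.145).
Then the next iterate is (a, b)₁ = (0.232, 0.645).

(0.232, 0.645)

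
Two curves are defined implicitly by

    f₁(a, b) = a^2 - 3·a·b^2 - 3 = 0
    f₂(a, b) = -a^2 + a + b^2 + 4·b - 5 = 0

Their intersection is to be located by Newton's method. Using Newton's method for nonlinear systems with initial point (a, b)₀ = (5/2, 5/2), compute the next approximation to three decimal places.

(2.093, 1.486)

At (5/2, 5/2): F = (-43.625, 7.500).
Jacobian J = [[2·a - 3·b^2, -6·a·b], [-2·a + 1, 2·b + 4]].
At the point, J = [[-13.750, -37.500], [-4.000, 9.000]] (det J = -273.750).
Solving J·Δ = −F gives Δ = (-0.407, -1.014).
Then the next iterate is (a, b)₁ = (2.093, 1.486).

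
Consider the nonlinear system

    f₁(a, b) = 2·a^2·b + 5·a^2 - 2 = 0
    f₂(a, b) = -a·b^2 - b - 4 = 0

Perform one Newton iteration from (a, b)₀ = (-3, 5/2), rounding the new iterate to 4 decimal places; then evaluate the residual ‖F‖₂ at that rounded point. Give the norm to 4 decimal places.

22.6678

At (-3, 5/2): F = (88.0000, 12.2500).
Jacobian J = [[4·a·b + 10·a, 2·a^2], [-b^2, -2·a·b - 1]].
At the point, J = [[-60.0000, 18.0000], [-6.2500, 14.0000]] (det J = -727.5000).
Solving J·Δ = −F gives Δ = (1.3904, -0.2543).
Then the next iterate is (a, b)₁ = (-1.6096, 2.2457).
Re-evaluating at (-1.6096, 2.2457): F = (22.590435, 1.871784), so ‖F‖₂ = 22.6678.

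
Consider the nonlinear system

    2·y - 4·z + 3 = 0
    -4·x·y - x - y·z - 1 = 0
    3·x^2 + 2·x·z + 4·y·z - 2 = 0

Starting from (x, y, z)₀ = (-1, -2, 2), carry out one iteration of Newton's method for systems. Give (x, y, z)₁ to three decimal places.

(0.333, -2.278, -0.389)

At (-1, -2, 2): F = (-9.000, -4.000, -19.000).
Jacobian J = [[0, 2, -4], [-4·y - 1, -4·x - z, -y], [6·x + 2·z, 4·z, 2·x + 4·y]].
At the point, J = [[0.000, 2.000, -4.000], [7.000, 2.000, 2.000], [-2.000, 8.000, -10.000]] (det J = -108.000).
Solving J·Δ = −F gives Δ = (1.333, -0.278, -2.389).
Then the next iterate is (x, y, z)₁ = (0.333, -2.278, -0.389).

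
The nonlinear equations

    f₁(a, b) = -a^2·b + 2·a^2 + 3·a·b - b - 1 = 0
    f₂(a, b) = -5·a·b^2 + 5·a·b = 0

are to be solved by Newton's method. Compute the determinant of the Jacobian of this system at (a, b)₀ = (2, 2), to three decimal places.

-170.000

J = [[-2·a·b + 4·a + 3·b, -a^2 + 3·a - 1], [-5·b^2 + 5·b, -10·a·b + 5·a]].
At the point, J = [[6.000, 1.000], [-10.000, -30.000]].
det J = -170.000.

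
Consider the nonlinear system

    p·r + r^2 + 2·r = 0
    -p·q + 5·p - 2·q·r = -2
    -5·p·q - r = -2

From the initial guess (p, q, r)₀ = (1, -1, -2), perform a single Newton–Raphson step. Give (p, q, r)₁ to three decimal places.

(-0.065, -0.290, -1.871)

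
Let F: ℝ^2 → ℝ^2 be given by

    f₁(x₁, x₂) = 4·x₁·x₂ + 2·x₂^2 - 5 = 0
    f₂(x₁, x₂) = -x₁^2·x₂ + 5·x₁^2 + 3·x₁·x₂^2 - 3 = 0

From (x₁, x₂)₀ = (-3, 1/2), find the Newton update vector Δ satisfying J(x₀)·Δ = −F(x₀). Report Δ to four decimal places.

(1.8141, -0.6872)

At (-3, 1/2): F = (-10.5000, 35.2500).
Jacobian J = [[4·x₂, 4·x₁ + 4·x₂], [-2·x₁·x₂ + 10·x₁ + 3·x₂^2, -x₁^2 + 6·x₁·x₂]].
At the point, J = [[2.0000, -10.0000], [-26.2500, -18.0000]] (det J = -298.5000).
Solving J·Δ = −F gives Δ = (1.8141, -0.6872).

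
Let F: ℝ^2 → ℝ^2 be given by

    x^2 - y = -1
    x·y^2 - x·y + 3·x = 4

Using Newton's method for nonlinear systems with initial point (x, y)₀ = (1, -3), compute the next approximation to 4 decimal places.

At (1, -3): F = (5.0000, 11.0000).
Jacobian J = [[2·x, -1], [y^2 - y + 3, 2·x·y - x]].
At the point, J = [[2.0000, -1.0000], [15.0000, -7.0000]] (det J = 1.0000).
Solving J·Δ = −F gives Δ = (24.0000, 53.0000).
Then the next iterate is (x, y)₁ = (25.0000, 50.0000).

(25.0000, 50.0000)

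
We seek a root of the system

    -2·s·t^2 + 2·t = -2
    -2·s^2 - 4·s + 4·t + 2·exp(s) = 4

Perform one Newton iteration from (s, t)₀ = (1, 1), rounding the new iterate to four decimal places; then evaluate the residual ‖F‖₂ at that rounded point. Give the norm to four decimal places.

At (1, 1): F = (2.0000, -0.563436).
Jacobian J = [[-2·t^2, -4·s·t + 2], [-4·s + 2·exp(s) - 4, 4]].
At the point, J = [[-2.0000, -2.0000], [-2.563436, 4.0000]] (det J = -13.126873).
Solving J·Δ = −F gives Δ = (0.5236, 0.4764).
Then the next iterate is (s, t)₁ = (1.5236, 1.4764).
Re-evaluating at (1.5236, 1.4764): F = (-1.689355, 0.345916), so ‖F‖₂ = 1.7244.

1.7244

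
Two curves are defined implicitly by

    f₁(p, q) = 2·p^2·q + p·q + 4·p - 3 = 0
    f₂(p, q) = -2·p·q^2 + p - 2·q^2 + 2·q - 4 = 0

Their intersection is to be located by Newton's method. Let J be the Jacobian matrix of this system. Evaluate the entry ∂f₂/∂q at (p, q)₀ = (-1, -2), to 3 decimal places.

2.000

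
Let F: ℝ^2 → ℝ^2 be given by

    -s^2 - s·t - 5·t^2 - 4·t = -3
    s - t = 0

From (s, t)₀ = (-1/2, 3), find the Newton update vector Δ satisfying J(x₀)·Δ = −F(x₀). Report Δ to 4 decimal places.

(1.8169, -1.6831)

At (-1/2, 3): F = (-52.7500, -3.5000).
Jacobian J = [[-2·s - t, -s - 10·t - 4], [1, -1]].
At the point, J = [[-2.0000, -33.5000], [1.0000, -1.0000]] (det J = 35.5000).
Solving J·Δ = −F gives Δ = (1.8169, -1.6831).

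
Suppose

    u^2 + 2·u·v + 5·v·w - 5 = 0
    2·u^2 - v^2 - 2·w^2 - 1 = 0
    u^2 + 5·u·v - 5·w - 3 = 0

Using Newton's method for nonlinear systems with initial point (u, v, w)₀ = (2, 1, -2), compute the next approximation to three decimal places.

At (2, 1, -2): F = (-7.000, -2.000, 21.000).
Jacobian J = [[2·u + 2·v, 2·u + 5·w, 5·v], [4·u, -2·v, -4·w], [2·u + 5·v, 5·u, -5]].
At the point, J = [[6.000, -6.000, 5.000], [8.000, -2.000, 8.000], [9.000, 10.000, -5.000]] (det J = -602.000).
Solving J·Δ = −F gives Δ = (-0.578, -1.332, 0.495).
Then the next iterate is (u, v, w)₁ = (1.422, -0.332, -1.505).

(1.422, -0.332, -1.505)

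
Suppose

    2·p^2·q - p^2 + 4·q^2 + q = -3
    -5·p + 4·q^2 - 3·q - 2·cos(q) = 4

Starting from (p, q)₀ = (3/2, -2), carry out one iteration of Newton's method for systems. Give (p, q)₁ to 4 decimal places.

(1.5028, -1.4563)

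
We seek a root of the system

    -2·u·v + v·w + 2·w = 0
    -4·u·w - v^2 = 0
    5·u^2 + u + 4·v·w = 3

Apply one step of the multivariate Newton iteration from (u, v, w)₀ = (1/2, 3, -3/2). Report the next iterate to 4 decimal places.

At (1/2, 3, -3/2): F = (-10.5000, -6.0000, -19.2500).
Jacobian J = [[-2·v, -2·u + w, v + 2], [-4·w, -2·v, -4·u], [10·u + 1, 4·w, 4·v]].
At the point, J = [[-6.0000, -2.5000, 5.0000], [6.0000, -6.0000, -2.0000], [6.0000, -6.0000, 12.0000]] (det J = 714.0000).
Solving J·Δ = −F gives Δ = (-0.2917, -1.6071, 0.9464).
Then the next iterate is (u, v, w)₁ = (0.2083, 1.3929, -0.5536).

(0.2083, 1.3929, -0.5536)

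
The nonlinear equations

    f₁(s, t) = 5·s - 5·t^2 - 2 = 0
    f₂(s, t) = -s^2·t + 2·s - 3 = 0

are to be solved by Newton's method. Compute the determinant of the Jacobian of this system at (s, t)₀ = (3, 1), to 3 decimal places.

-85.000

J = [[5, -10·t], [-2·s·t + 2, -s^2]].
At the point, J = [[5.000, -10.000], [-4.000, -9.000]].
det J = -85.000.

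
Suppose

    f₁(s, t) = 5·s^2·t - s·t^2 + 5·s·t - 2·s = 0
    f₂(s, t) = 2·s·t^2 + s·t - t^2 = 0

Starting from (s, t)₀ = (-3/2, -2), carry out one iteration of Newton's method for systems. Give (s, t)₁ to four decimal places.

At (-3/2, -2): F = (1.5000, -13.0000).
Jacobian J = [[10·s·t - t^2 + 5·t - 2, 5·s^2 - 2·s·t + 5·s], [2·t^2 + t, 4·s·t + s - 2·t]].
At the point, J = [[14.0000, -2.2500], [6.0000, 14.5000]] (det J = 216.5000).
Solving J·Δ = −F gives Δ = (0.0346, 0.8822).
Then the next iterate is (s, t)₁ = (-1.4654, -1.1178).

(-1.4654, -1.1178)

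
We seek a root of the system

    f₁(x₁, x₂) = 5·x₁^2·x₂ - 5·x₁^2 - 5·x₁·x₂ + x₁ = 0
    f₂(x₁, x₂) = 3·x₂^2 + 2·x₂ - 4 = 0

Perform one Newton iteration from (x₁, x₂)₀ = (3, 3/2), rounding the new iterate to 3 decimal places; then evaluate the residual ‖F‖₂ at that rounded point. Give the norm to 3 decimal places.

19.789

At (3, 3/2): F = (3.000, 5.750).
Jacobian J = [[10·x₁·x₂ - 10·x₁ - 5·x₂ + 1, 5·x₁^2 - 5·x₁], [0, 6·x₂ + 2]].
At the point, J = [[8.500, 30.000], [0.000, 11.000]] (det J = 93.500).
Solving J·Δ = −F gives Δ = (1.492, -0.523).
Then the next iterate is (x₁, x₂)₁ = (4.492, 0.977).
Re-evaluating at (4.492, 0.977): F = (-19.77190, 0.81759), so ‖F‖₂ = 19.789.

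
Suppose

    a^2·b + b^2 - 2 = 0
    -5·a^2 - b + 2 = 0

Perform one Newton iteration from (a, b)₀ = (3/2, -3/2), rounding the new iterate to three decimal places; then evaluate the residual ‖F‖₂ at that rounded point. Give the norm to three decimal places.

4.830

At (3/2, -3/2): F = (-3.125, -7.750).
Jacobian J = [[2·a·b, a^2 + 2·b], [-10·a, -1]].
At the point, J = [[-4.500, -0.750], [-15.000, -1.000]] (det J = -6.750).
Solving J·Δ = −F gives Δ = (-0.398, -1.778).
Then the next iterate is (a, b)₁ = (1.102, -3.278).
Re-evaluating at (1.102, -3.278): F = (4.76447, -0.79402), so ‖F‖₂ = 4.830.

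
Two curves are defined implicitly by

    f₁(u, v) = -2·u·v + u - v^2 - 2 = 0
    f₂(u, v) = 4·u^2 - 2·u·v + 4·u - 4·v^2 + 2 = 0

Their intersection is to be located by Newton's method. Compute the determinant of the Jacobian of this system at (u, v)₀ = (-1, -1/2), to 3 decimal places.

21.000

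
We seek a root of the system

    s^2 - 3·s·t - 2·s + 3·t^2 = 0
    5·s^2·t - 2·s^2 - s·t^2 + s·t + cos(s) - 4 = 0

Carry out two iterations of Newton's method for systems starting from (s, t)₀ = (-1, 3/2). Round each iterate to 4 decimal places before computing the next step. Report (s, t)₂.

At (-1, 3/2): F = (14.2500, 2.790302).
Jacobian J = [[2·s - 3·t - 2, -3·s + 6·t], [10·s·t - 4·s - t^2 + t - sin(s), 5·s^2 - 2·s·t + s]].
At the point, J = [[-8.5000, 12.0000], [-10.908529, 7.0000]] (det J = 71.402348).
Solving J·Δ = −F gives Δ = (-0.9281, -1.8449).
Then the next iterate is (s, t)₁ = (-1.9281, -0.3449).
Round to (-1.9281, -0.3449) and repeat: F = (5.935633, -17.301477), J = [[-4.8215, 3.7149], [14.835404, 15.329745]].
Δ = (1.2034, -0.0360), so (s, t)₂ = (-0.7247, -0.3809).

(-0.7247, -0.3809)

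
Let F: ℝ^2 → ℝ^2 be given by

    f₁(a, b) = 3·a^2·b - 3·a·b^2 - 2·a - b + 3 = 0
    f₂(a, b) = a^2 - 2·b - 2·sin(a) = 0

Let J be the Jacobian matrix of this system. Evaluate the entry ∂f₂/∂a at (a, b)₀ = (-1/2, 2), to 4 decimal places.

-2.7552

∂f₂/∂a = 2·a - 2·cos(a).
At (-1/2, 2) this is -2.7552.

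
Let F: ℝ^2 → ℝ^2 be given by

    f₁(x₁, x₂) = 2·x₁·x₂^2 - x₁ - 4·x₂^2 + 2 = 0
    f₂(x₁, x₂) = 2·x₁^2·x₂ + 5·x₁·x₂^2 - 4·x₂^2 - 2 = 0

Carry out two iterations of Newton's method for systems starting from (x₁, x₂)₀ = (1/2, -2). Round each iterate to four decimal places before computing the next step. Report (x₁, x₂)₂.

At (1/2, -2): F = (-10.5000, -9.0000).
Jacobian J = [[2·x₂^2 - 1, 4·x₁·x₂ - 8·x₂], [4·x₁·x₂ + 5·x₂^2, 2·x₁^2 + 10·x₁·x₂ - 8·x₂]].
At the point, J = [[7.0000, 12.0000], [16.0000, 6.5000]] (det J = -146.5000).
Solving J·Δ = −F gives Δ = (0.2713, 0.7167).
Then the next iterate is (x₁, x₂)₁ = (0.7713, -1.2833).
Round to (0.7713, -1.2833) and repeat: F = (-2.818291, -3.763204), J = [[2.293718, 6.307163], [4.275057, 1.558114]].
Δ = (0.8270, 0.1461), so (x₁, x₂)₂ = (1.5983, -1.1372).

(1.5983, -1.1372)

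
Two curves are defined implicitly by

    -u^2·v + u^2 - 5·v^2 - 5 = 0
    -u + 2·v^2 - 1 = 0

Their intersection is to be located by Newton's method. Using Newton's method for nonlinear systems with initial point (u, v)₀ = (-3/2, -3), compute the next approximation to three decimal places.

(-1.376, -1.469)

At (-3/2, -3): F = (-41.000, 18.500).
Jacobian J = [[-2·u·v + 2·u, -u^2 - 10·v], [-1, 4·v]].
At the point, J = [[-12.000, 27.750], [-1.000, -12.000]] (det J = 171.750).
Solving J·Δ = −F gives Δ = (0.124, 1.531).
Then the next iterate is (u, v)₁ = (-1.376, -1.469).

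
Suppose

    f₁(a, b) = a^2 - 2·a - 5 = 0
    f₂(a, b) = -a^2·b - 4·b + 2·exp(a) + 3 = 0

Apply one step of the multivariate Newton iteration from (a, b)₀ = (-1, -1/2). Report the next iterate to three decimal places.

At (-1, -1/2): F = (-2.000, 6.23576).
Jacobian J = [[2·a - 2, 0], [-2·a·b + 2·exp(a), -a^2 - 4]].
At the point, J = [[-4.000, 0.000], [-0.26424, -5.000]] (det J = 20.000).
Solving J·Δ = −F gives Δ = (-0.500, 1.274).
Then the next iterate is (a, b)₁ = (-1.500, 0.774).

(-1.500, 0.774)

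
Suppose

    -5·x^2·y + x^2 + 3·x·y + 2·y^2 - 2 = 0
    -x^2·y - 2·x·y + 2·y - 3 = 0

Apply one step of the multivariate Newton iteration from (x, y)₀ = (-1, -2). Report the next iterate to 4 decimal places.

(-1.8929, 1.0000)

At (-1, -2): F = (23.0000, -9.0000).
Jacobian J = [[-10·x·y + 2·x + 3·y, -5·x^2 + 3·x + 4·y], [-2·x·y - 2·y, -x^2 - 2·x + 2]].
At the point, J = [[-28.0000, -16.0000], [0.0000, 3.0000]] (det J = -84.0000).
Solving J·Δ = −F gives Δ = (-0.8929, 3.0000).
Then the next iterate is (x, y)₁ = (-1.8929, 1.0000).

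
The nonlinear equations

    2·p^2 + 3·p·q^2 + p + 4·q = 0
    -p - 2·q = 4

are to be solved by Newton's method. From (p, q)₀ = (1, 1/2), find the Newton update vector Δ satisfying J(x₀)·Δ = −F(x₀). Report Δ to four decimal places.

At (1, 1/2): F = (5.7500, -6.0000).
Jacobian J = [[4·p + 3·q^2 + 1, 6·p·q + 4], [-1, -2]].
At the point, J = [[5.7500, 7.0000], [-1.0000, -2.0000]] (det J = -4.5000).
Solving J·Δ = −F gives Δ = (6.7778, -6.3889).

(6.7778, -6.3889)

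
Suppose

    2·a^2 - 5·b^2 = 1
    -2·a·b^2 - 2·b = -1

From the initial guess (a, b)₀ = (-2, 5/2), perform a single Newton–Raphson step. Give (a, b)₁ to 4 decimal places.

At (-2, 5/2): F = (-24.2500, 21.0000).
Jacobian J = [[4·a, -10·b], [-2·b^2, -4·a·b - 2]].
At the point, J = [[-8.0000, -25.0000], [-12.5000, 18.0000]] (det J = -456.5000).
Solving J·Δ = −F gives Δ = (0.1939, -1.0320).
Then the next iterate is (a, b)₁ = (-1.8061, 1.4680).

(-1.8061, 1.4680)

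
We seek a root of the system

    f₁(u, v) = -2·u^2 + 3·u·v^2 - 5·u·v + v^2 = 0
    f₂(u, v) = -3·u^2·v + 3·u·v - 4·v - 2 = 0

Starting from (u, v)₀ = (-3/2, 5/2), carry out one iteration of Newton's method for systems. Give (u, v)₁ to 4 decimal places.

(1.0177, 4.8216)

At (-3/2, 5/2): F = (-7.6250, -40.1250).
Jacobian J = [[-4·u + 3·v^2 - 5·v, 6·u·v - 5·u + 2·v], [-6·u·v + 3·v, -3·u^2 + 3·u - 4]].
At the point, J = [[12.2500, -10.0000], [30.0000, -15.2500]] (det J = 113.1875).
Solving J·Δ = −F gives Δ = (2.5177, 2.3216).
Then the next iterate is (u, v)₁ = (1.0177, 4.8216).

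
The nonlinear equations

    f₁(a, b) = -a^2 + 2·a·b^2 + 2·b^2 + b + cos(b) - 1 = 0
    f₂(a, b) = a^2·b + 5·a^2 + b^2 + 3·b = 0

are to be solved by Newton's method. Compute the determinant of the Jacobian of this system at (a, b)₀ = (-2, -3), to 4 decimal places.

127.1290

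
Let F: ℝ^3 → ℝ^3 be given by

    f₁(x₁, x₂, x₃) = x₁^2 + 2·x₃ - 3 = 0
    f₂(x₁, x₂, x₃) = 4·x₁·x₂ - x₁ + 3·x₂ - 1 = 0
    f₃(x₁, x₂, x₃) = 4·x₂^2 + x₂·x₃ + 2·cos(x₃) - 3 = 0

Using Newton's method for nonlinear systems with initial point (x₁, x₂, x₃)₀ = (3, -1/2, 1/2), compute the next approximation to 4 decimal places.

(2.4756, 0.1618, -1.4269)

At (3, -1/2, 1/2): F = (7.0000, -11.5000, -0.494835).
Jacobian J = [[2·x₁, 0, 2], [4·x₂ - 1, 4·x₁ + 3, 0], [0, 8·x₂ + x₃, x₂ - 2·sin(x₃)]].
At the point, J = [[6.0000, 0.0000, 2.0000], [-3.0000, 15.0000, 0.0000], [0.0000, -3.5000, -1.458851]] (det J = -110.296597).
Solving J·Δ = −F gives Δ = (-0.5244, 0.6618, -1.9269).
Then the next iterate is (x₁, x₂, x₃)₁ = (2.4756, 0.1618, -1.4269).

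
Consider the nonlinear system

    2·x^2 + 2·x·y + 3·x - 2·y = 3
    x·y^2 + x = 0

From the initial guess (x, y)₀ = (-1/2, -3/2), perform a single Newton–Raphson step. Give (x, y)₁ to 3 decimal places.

(0.111, -1.741)

At (-1/2, -3/2): F = (0.500, -1.625).
Jacobian J = [[4·x + 2·y + 3, 2·x - 2], [y^2 + 1, 2·x·y]].
At the point, J = [[-2.000, -3.000], [3.250, 1.500]] (det J = 6.750).
Solving J·Δ = −F gives Δ = (0.611, -0.241).
Then the next iterate is (x, y)₁ = (0.111, -1.741).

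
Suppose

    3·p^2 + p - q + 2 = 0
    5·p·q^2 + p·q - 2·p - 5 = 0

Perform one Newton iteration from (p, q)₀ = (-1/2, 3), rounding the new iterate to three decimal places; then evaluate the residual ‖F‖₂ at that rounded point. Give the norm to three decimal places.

9.730

At (-1/2, 3): F = (-0.750, -28.000).
Jacobian J = [[6·p + 1, -1], [5·q^2 + q - 2, 10·p·q + p]].
At the point, J = [[-2.000, -1.000], [46.000, -15.500]] (det J = 77.000).
Solving J·Δ = −F gives Δ = (0.213, -1.175).
Then the next iterate is (p, q)₁ = (-0.287, 1.825).
Re-evaluating at (-0.287, 1.825): F = (0.13511, -9.72922), so ‖F‖₂ = 9.730.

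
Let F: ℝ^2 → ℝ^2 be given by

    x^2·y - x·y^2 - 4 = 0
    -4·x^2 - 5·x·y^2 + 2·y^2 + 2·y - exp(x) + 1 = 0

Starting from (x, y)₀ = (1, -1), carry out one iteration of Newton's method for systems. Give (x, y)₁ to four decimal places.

(1.6843, 1.6843)

At (1, -1): F = (-6.0000, -10.718282).
Jacobian J = [[2·x·y - y^2, x^2 - 2·x·y], [-8·x - 5·y^2 - exp(x), -10·x·y + 4·y + 2]].
At the point, J = [[-3.0000, 3.0000], [-15.718282, 8.0000]] (det J = 23.154845).
Solving J·Δ = −F gives Δ = (0.6843, 2.6843).
Then the next iterate is (x, y)₁ = (1.6843, 1.6843).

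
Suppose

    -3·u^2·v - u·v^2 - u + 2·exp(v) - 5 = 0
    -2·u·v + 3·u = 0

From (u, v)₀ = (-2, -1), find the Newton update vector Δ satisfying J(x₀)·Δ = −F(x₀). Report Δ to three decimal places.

At (-2, -1): F = (11.73576, -10.000).
Jacobian J = [[-6·u·v - v^2 - 1, -3·u^2 - 2·u·v + 2·exp(v)], [-2·v + 3, -2·u]].
At the point, J = [[-14.000, -15.26424], [5.000, 4.000]] (det J = 20.32121).
Solving J·Δ = −F gives Δ = (5.201, -4.002).

(5.201, -4.002)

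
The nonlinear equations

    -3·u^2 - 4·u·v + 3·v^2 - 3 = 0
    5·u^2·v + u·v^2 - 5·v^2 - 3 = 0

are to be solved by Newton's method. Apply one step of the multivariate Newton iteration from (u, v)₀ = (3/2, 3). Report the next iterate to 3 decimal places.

(1.537, 3.127)

At (3/2, 3): F = (-0.750, -0.750).
Jacobian J = [[-6·u - 4·v, -4·u + 6·v], [10·u·v + v^2, 5·u^2 + 2·u·v - 10·v]].
At the point, J = [[-21.000, 12.000], [54.000, -9.750]] (det J = -443.250).
Solving J·Δ = −F gives Δ = (0.037, 0.127).
Then the next iterate is (u, v)₁ = (1.537, 3.127).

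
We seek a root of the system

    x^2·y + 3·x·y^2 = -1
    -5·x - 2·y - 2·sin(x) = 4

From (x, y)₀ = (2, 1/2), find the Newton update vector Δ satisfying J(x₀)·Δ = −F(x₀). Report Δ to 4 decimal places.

At (2, 1/2): F = (4.5000, -16.818595).
Jacobian J = [[2·x·y + 3·y^2, x^2 + 6·x·y], [-2·cos(x) - 5, -2]].
At the point, J = [[2.7500, 10.0000], [-4.167706, -2.0000]] (det J = 36.177063).
Solving J·Δ = −F gives Δ = (-4.4002, 0.7601).

(-4.4002, 0.7601)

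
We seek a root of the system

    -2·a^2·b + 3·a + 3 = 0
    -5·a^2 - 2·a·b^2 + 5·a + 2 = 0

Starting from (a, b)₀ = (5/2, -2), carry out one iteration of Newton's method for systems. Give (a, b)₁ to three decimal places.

(0.222, -3.352)

At (5/2, -2): F = (35.500, -36.750).
Jacobian J = [[-4·a·b + 3, -2·a^2], [-10·a - 2·b^2 + 5, -4·a·b]].
At the point, J = [[23.000, -12.500], [-28.000, 20.000]] (det J = 110.000).
Solving J·Δ = −F gives Δ = (-2.278, -1.352).
Then the next iterate is (a, b)₁ = (0.222, -3.352).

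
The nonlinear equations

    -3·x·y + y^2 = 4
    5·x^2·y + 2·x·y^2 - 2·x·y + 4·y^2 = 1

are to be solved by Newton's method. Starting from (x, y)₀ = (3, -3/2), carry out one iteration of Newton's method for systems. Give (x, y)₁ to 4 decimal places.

At (3, -3/2): F = (11.7500, -37.0000).
Jacobian J = [[-3·y, -3·x + 2·y], [10·x·y + 2·y^2 - 2·y, 5·x^2 + 4·x·y - 2·x + 8·y]].
At the point, J = [[4.5000, -12.0000], [-37.5000, 9.0000]] (det J = -409.5000).
Solving J·Δ = −F gives Δ = (-0.8260, 0.6694).
Then the next iterate is (x, y)₁ = (2.1740, -0.8306).

(2.1740, -0.8306)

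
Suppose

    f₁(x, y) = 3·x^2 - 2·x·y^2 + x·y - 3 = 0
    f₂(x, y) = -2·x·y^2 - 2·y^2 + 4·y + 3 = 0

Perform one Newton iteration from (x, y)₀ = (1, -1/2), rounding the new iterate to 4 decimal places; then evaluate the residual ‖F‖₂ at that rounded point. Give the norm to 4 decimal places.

0.1182

At (1, -1/2): F = (-1.0000, 0.0000).
Jacobian J = [[6·x - 2·y^2 + y, -4·x·y + x], [-2·y^2, -4·x·y - 4·y + 4]].
At the point, J = [[5.0000, 3.0000], [-0.5000, 8.0000]] (det J = 41.5000).
Solving J·Δ = −F gives Δ = (0.1928, 0.0120).
Then the next iterate is (x, y)₁ = (1.1928, -0.4880).
Re-evaluating at (1.1928, -0.4880): F = (0.118113, 0.003596), so ‖F‖₂ = 0.1182.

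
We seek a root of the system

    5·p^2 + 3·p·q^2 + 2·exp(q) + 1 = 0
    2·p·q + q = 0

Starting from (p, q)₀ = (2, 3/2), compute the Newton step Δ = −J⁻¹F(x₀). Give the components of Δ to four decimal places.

(-0.2855, -1.3287)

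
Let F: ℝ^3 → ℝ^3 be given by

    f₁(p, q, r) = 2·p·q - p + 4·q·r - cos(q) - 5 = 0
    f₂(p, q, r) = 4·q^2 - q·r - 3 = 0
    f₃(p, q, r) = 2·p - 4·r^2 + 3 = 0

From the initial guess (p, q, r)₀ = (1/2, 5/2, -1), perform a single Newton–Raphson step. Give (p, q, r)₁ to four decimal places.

At (1/2, 5/2, -1): F = (-12.198856, 24.5000, 0.0000).
Jacobian J = [[2·q - 1, 2·p + 4·r + sin(q), 4·q], [0, 8·q - r, -q], [2, 0, -8·r]].
At the point, J = [[4.0000, -2.401528, 10.0000], [0.0000, 21.0000, -2.5000], [2.0000, 0.0000, 8.0000]] (det J = 264.007639).
Solving J·Δ = −F gives Δ = (5.9798, -1.3446, -1.4949).
Then the next iterate is (p, q, r)₁ = (6.4798, 1.1554, -2.4949).

(6.4798, 1.1554, -2.4949)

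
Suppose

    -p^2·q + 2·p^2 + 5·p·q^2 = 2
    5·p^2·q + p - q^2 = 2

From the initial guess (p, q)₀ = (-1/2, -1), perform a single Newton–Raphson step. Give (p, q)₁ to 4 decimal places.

At (-1/2, -1): F = (-3.7500, -4.7500).
Jacobian J = [[-2·p·q + 4·p + 5·q^2, -p^2 + 10·p·q], [10·p·q + 1, 5·p^2 - 2·q]].
At the point, J = [[2.0000, 4.7500], [6.0000, 3.2500]] (det J = -22.0000).
Solving J·Δ = −F gives Δ = (0.4716, 0.5909).
Then the next iterate is (p, q)₁ = (-0.0284, -0.4091).

(-0.0284, -0.4091)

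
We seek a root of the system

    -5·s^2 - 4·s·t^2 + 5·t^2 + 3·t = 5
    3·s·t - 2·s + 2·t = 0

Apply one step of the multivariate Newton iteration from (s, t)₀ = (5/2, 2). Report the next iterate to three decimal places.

At (5/2, 2): F = (-50.250, 14.000).
Jacobian J = [[-10·s - 4·t^2, -8·s·t + 10·t + 3], [3·t - 2, 3·s + 2]].
At the point, J = [[-41.000, -17.000], [4.000, 9.500]] (det J = -321.500).
Solving J·Δ = −F gives Δ = (-0.745, -1.160).
Then the next iterate is (s, t)₁ = (1.755, 0.840).

(1.755, 0.840)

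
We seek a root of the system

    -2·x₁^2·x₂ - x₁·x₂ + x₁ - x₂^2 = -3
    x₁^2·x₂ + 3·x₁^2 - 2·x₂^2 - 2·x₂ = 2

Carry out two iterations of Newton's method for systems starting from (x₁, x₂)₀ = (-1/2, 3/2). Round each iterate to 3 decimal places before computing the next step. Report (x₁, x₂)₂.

(-1.159, 0.825)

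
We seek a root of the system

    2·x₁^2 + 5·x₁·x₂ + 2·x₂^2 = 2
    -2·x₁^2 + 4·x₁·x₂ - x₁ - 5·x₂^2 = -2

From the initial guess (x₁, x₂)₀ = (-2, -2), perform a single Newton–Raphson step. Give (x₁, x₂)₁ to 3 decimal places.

At (-2, -2): F = (34.000, -8.000).
Jacobian J = [[4·x₁ + 5·x₂, 5·x₁ + 4·x₂], [-4·x₁ + 4·x₂ - 1, 4·x₁ - 10·x₂]].
At the point, J = [[-18.000, -18.000], [-1.000, 12.000]] (det J = -234.000).
Solving J·Δ = −F gives Δ = (1.128, 0.761).
Then the next iterate is (x₁, x₂)₁ = (-0.872, -1.239).

(-0.872, -1.239)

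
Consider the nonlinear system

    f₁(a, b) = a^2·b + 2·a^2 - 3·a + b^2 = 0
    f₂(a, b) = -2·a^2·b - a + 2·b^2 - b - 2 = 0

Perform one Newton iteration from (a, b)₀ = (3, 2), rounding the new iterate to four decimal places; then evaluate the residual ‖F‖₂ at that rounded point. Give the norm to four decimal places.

13.5015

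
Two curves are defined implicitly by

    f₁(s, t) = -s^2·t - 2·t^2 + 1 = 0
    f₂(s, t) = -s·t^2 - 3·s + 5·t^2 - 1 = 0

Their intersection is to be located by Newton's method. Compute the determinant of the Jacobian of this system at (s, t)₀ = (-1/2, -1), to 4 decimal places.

26.0000

J = [[-2·s·t, -s^2 - 4·t], [-t^2 - 3, -2·s·t + 10·t]].
At the point, J = [[-1.0000, 3.7500], [-4.0000, -11.0000]].
det J = 26.0000.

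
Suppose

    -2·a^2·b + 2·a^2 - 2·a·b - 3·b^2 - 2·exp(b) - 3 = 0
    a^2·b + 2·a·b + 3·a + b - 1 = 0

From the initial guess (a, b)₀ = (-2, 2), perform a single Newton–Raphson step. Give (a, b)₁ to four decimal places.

At (-2, 2): F = (-29.778112, -5.0000).
Jacobian J = [[-4·a·b + 4·a - 2·b, -2·a^2 - 2·a - 6·b - 2·exp(b)], [2·a·b + 2·b + 3, a^2 + 2·a + 1]].
At the point, J = [[4.0000, -30.778112], [-1.0000, 1.0000]] (det J = -26.778112).
Solving J·Δ = −F gives Δ = (-6.8589, -1.8589).
Then the next iterate is (a, b)₁ = (-8.8589, 0.1411).

(-8.8589, 0.1411)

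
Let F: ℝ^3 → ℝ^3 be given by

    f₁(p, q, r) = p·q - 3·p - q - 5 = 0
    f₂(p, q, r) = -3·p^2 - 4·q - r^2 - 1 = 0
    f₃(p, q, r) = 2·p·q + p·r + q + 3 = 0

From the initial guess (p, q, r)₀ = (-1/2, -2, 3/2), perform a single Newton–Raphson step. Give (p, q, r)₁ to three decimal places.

(-0.239, -3.202, 4.697)

At (-1/2, -2, 3/2): F = (-0.500, 4.000, 2.250).
Jacobian J = [[q - 3, p - 1, 0], [-6·p, -4, -2·r], [2·q + r, 2·p + 1, p]].
At the point, J = [[-5.000, -1.500, 0.000], [3.000, -4.000, -3.000], [-2.500, 0.000, -0.500]] (det J = -23.500).
Solving J·Δ = −F gives Δ = (0.261, -1.202, 3.197).
Then the next iterate is (p, q, r)₁ = (-0.239, -3.202, 4.697).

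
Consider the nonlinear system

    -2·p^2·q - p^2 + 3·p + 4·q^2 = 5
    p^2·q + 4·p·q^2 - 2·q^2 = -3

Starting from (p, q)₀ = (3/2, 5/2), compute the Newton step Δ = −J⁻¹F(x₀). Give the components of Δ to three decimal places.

(-0.330, -1.029)

At (3/2, 5/2): F = (11.000, 33.625).
Jacobian J = [[-4·p·q - 2·p + 3, -2·p^2 + 8·q], [2·p·q + 4·q^2, p^2 + 8·p·q - 4·q]].
At the point, J = [[-15.000, 15.500], [32.500, 22.250]] (det J = -837.500).
Solving J·Δ = −F gives Δ = (-0.330, -1.029).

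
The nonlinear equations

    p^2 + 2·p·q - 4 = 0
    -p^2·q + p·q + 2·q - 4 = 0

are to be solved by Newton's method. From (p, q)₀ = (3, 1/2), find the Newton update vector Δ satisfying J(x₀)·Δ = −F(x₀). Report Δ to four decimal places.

(0.3077, -1.6923)

At (3, 1/2): F = (8.0000, -6.0000).
Jacobian J = [[2·p + 2·q, 2·p], [-2·p·q + q, -p^2 + p + 2]].
At the point, J = [[7.0000, 6.0000], [-2.5000, -4.0000]] (det J = -13.0000).
Solving J·Δ = −F gives Δ = (0.3077, -1.6923).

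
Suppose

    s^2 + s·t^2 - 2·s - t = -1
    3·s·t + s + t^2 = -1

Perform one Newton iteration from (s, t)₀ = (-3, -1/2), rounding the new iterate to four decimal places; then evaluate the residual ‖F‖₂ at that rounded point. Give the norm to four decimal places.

At (-3, -1/2): F = (15.7500, 2.7500).
Jacobian J = [[2·s + t^2 - 2, 2·s·t - 1], [3·t + 1, 3·s + 2·t]].
At the point, J = [[-7.7500, 2.0000], [-0.5000, -10.0000]] (det J = 78.5000).
Solving J·Δ = −F gives Δ = (2.0764, 0.1712).
Then the next iterate is (s, t)₁ = (-0.9236, -0.3288).
Re-evaluating at (-0.9236, -0.3288): F = (3.929187, 1.095548), so ‖F‖₂ = 4.0791.

4.0791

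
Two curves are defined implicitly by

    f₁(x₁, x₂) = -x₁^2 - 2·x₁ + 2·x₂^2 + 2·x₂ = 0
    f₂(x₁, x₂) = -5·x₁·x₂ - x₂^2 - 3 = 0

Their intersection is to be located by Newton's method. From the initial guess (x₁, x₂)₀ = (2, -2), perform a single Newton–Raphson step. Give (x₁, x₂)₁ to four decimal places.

At (2, -2): F = (-4.0000, 13.0000).
Jacobian J = [[-2·x₁ - 2, 4·x₂ + 2], [-5·x₂, -5·x₁ - 2·x₂]].
At the point, J = [[-6.0000, -6.0000], [10.0000, -6.0000]] (det J = 96.0000).
Solving J·Δ = −F gives Δ = (-1.0625, 0.3958).
Then the next iterate is (x₁, x₂)₁ = (0.9375, -1.6042).

(0.9375, -1.6042)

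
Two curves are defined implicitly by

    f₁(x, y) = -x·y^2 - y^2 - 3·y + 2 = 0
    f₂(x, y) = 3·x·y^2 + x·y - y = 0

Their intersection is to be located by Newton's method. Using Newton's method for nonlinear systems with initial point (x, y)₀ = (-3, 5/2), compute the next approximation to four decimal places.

(-3.7667, 0.8155)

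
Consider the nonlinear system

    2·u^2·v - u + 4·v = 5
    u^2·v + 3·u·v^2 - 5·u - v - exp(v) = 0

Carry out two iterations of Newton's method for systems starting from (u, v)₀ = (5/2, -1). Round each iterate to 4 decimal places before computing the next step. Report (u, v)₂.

(-0.8259, 0.2382)

At (5/2, -1): F = (-24.0000, -10.617879).
Jacobian J = [[4·u·v - 1, 2·u^2 + 4], [2·u·v + 3·v^2 - 5, u^2 + 6·u·v - exp(v) - 1]].
At the point, J = [[-11.0000, 16.5000], [-7.0000, -10.117879]] (det J = 226.796674).
Solving J·Δ = −F gives Δ = (-1.8432, 0.2258).
Then the next iterate is (u, v)₁ = (0.6568, -0.7742).
Round to (0.6568, -0.7742) and repeat: F = (-9.421558, -2.123822), J = [[-3.033978, 4.862772], [-4.218832, -4.080654]].
Δ = (-1.4827, 1.0124), so (u, v)₂ = (-0.8259, 0.2382).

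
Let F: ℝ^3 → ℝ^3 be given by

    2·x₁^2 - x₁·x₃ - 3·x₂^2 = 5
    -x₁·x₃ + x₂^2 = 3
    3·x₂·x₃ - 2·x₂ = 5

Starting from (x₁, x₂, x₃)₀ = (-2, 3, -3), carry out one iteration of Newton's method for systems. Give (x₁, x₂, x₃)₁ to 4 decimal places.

At (-2, 3, -3): F = (-30.0000, 0.0000, -38.0000).
Jacobian J = [[4·x₁ - x₃, -6·x₂, -x₁], [-x₃, 2·x₂, -x₁], [0, 3·x₃ - 2, 3·x₂]].
At the point, J = [[-5.0000, -18.0000, 2.0000], [3.0000, 6.0000, 2.0000], [0.0000, -11.0000, 9.0000]] (det J = 40.0000).
Solving J·Δ = −F gives Δ = (11.4000, -5.0500, -1.9500).
Then the next iterate is (x₁, x₂, x₃)₁ = (9.4000, -2.0500, -4.9500).

(9.4000, -2.0500, -4.9500)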